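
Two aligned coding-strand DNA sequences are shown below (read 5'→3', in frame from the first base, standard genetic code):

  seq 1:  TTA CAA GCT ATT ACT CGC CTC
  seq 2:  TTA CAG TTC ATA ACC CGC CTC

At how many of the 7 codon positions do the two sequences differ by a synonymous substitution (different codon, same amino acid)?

Codon 1: TTA Leu / TTA Leu — identical.
Codon 2: CAA Gln / CAG Gln — synonymous.
Codon 3: GCT Ala / TTC Phe — nonsynonymous.
Codon 4: ATT Ile / ATA Ile — synonymous.
Codon 5: ACT Thr / ACC Thr — synonymous.
Codon 6: CGC Arg / CGC Arg — identical.
Codon 7: CTC Leu / CTC Leu — identical.
Synonymous differences: 3.

3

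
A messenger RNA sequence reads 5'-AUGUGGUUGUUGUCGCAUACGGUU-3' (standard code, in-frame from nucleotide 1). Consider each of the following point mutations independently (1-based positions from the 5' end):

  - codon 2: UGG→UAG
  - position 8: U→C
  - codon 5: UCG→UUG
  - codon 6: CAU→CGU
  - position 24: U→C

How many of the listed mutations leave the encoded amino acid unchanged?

Codon 2: UGG (Trp) → UAG (Stop) — nonsense.
Codon 3: UUG (Leu) → UCG (Ser) — missense.
Codon 5: UCG (Ser) → UUG (Leu) — missense.
Codon 6: CAU (His) → CGU (Arg) — missense.
Codon 8: GUU (Val) → GUC (Val) — synonymous.
Synonymous: 1 of 5.

1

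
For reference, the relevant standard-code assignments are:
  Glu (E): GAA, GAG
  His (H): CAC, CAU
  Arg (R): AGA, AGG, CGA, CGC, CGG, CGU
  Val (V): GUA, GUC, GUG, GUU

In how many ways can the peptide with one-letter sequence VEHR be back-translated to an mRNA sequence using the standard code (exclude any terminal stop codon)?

96

Val: 4 codons.
Glu: 2 codons.
His: 2 codons.
Arg: 6 codons.
4 × 2 × 2 × 6 = 96.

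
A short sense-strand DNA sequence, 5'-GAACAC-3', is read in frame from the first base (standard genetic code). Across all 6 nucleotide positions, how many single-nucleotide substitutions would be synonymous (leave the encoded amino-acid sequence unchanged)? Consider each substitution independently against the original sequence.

2

Codon 1 (GAA, Glu): 1 synonymous substitution.
Codon 2 (CAC, His): 1 synonymous substitution.
Total: 1 + 1 = 2.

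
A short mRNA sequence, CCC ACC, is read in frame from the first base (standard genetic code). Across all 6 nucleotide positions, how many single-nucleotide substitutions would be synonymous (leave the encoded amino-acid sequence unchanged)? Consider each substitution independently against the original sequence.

Codon 1 (CCC, Pro): 3 synonymous substitutions.
Codon 2 (ACC, Thr): 3 synonymous substitutions.
Total: 3 + 3 = 6.

6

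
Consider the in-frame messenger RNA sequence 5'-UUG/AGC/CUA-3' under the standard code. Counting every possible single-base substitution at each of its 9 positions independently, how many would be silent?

Codon 1 (UUG, Leu): 2 synonymous substitutions.
Codon 2 (AGC, Ser): 1 synonymous substitution.
Codon 3 (CUA, Leu): 4 synonymous substitutions.
Total: 2 + 1 + 4 = 7.

7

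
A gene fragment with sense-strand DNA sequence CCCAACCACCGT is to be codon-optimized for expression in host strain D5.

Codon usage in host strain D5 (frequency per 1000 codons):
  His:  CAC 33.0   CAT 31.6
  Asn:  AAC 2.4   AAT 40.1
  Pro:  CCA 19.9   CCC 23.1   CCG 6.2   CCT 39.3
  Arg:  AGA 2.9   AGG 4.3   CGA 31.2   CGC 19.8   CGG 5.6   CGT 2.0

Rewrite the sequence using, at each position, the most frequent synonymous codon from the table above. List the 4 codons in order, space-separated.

Codon 1 (Pro): best is CCT at 39.3.
Codon 2 (Asn): best is AAT at 40.1.
Codon 3 (His): best is CAC at 33.0.
Codon 4 (Arg): best is CGA at 31.2.

CCT AAT CAC CGA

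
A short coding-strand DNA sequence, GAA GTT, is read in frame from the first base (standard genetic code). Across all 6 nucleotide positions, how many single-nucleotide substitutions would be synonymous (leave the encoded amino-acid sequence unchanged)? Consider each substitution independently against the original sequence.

4

Codon 1 (GAA, Glu): 1 synonymous substitution.
Codon 2 (GTT, Val): 3 synonymous substitutions.
Total: 1 + 3 = 4.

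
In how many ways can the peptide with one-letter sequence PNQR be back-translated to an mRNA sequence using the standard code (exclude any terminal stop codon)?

Pro: 4 codons.
Asn: 2 codons.
Gln: 2 codons.
Arg: 6 codons.
4 × 2 × 2 × 6 = 96.

96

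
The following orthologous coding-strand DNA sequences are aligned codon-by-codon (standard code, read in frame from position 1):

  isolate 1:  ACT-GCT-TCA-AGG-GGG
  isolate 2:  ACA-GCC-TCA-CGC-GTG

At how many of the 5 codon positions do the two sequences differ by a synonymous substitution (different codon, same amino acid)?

Codon 1: ACT Thr / ACA Thr — synonymous.
Codon 2: GCT Ala / GCC Ala — synonymous.
Codon 3: TCA Ser / TCA Ser — identical.
Codon 4: AGG Arg / CGC Arg — synonymous.
Codon 5: GGG Gly / GTG Val — nonsynonymous.
Synonymous differences: 3.

3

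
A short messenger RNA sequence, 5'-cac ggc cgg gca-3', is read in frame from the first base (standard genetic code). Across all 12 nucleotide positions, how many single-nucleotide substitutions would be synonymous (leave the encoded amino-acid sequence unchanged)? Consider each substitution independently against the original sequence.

Codon 1 (CAC, His): 1 synonymous substitution.
Codon 2 (GGC, Gly): 3 synonymous substitutions.
Codon 3 (CGG, Arg): 4 synonymous substitutions.
Codon 4 (GCA, Ala): 3 synonymous substitutions.
Total: 1 + 3 + 4 + 3 = 11.

11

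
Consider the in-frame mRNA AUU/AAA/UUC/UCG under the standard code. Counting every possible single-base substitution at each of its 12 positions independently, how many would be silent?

7

Codon 1 (AUU, Ile): 2 synonymous substitutions.
Codon 2 (AAA, Lys): 1 synonymous substitution.
Codon 3 (UUC, Phe): 1 synonymous substitution.
Codon 4 (UCG, Ser): 3 synonymous substitutions.
Total: 2 + 1 + 1 + 3 = 7.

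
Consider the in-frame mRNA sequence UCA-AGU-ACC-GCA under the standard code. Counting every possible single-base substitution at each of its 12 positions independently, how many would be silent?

10

Codon 1 (UCA, Ser): 3 synonymous substitutions.
Codon 2 (AGU, Ser): 1 synonymous substitution.
Codon 3 (ACC, Thr): 3 synonymous substitutions.
Codon 4 (GCA, Ala): 3 synonymous substitutions.
Total: 3 + 1 + 3 + 3 = 10.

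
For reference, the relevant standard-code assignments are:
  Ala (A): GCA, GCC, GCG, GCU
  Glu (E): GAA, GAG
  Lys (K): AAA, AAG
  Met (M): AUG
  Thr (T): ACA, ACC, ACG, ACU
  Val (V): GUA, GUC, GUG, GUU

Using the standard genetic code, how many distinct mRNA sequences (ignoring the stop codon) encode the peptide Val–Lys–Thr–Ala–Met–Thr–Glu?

1024

Val: 4 codons.
Lys: 2 codons.
Thr: 4 codons.
Ala: 4 codons.
Met: 1 codon.
Thr: 4 codons.
Glu: 2 codons.
4 × 2 × 4 × 4 × 1 × 4 × 2 = 1024.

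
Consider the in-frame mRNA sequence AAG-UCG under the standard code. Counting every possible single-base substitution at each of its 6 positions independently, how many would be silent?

4

Codon 1 (AAG, Lys): 1 synonymous substitution.
Codon 2 (UCG, Ser): 3 synonymous substitutions.
Total: 1 + 3 = 4.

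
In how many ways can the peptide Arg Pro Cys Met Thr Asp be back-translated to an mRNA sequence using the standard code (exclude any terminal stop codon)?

Arg: 6 codons.
Pro: 4 codons.
Cys: 2 codons.
Met: 1 codon.
Thr: 4 codons.
Asp: 2 codons.
6 × 4 × 2 × 1 × 4 × 2 = 384.

384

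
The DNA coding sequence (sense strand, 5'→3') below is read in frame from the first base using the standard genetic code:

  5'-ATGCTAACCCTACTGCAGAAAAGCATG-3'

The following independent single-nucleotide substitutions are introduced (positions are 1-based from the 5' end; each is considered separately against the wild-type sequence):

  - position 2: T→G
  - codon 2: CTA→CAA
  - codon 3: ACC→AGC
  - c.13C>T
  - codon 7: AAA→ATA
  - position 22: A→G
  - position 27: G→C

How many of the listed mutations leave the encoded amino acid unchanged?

Codon 1: ATG (Met) → AGG (Arg) — missense.
Codon 2: CTA (Leu) → CAA (Gln) — missense.
Codon 3: ACC (Thr) → AGC (Ser) — missense.
Codon 5: CTG (Leu) → TTG (Leu) — synonymous.
Codon 7: AAA (Lys) → ATA (Ile) — missense.
Codon 8: AGC (Ser) → GGC (Gly) — missense.
Codon 9: ATG (Met) → ATC (Ile) — missense.
Synonymous: 1 of 7.

1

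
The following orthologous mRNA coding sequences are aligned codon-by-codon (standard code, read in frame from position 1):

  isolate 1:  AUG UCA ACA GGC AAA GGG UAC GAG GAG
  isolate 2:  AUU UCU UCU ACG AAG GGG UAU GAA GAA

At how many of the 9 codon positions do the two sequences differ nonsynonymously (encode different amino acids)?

3

Codon 1: AUG Met / AUU Ile — nonsynonymous.
Codon 2: UCA Ser / UCU Ser — synonymous.
Codon 3: ACA Thr / UCU Ser — nonsynonymous.
Codon 4: GGC Gly / ACG Thr — nonsynonymous.
Codon 5: AAA Lys / AAG Lys — synonymous.
Codon 6: GGG Gly / GGG Gly — identical.
Codon 7: UAC Tyr / UAU Tyr — synonymous.
Codon 8: GAG Glu / GAA Glu — synonymous.
Codon 9: GAG Glu / GAA Glu — synonymous.
Nonsynonymous differences: 3.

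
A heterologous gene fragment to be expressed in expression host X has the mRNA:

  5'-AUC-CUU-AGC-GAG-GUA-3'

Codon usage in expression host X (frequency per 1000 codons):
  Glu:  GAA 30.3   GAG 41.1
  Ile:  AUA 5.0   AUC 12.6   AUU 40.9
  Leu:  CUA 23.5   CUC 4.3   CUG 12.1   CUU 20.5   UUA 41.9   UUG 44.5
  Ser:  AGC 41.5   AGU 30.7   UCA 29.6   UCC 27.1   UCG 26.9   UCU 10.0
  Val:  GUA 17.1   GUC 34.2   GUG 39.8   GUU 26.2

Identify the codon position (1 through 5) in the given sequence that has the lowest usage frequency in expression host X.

1

Codon 1 AUC (Ile): 12.6 per 1000.
Codon 2 CUU (Leu): 20.5 per 1000.
Codon 3 AGC (Ser): 41.5 per 1000.
Codon 4 GAG (Glu): 41.1 per 1000.
Codon 5 GUA (Val): 17.1 per 1000.
Lowest frequency is 12.6 at codon 1.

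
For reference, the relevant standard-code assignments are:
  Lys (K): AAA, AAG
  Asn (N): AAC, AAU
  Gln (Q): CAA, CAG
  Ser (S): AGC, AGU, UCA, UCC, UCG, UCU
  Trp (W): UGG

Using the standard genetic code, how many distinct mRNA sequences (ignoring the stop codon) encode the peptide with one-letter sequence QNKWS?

Gln: 2 codons.
Asn: 2 codons.
Lys: 2 codons.
Trp: 1 codon.
Ser: 6 codons.
2 × 2 × 2 × 1 × 6 = 48.

48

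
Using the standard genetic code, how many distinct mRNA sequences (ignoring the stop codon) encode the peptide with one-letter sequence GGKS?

Gly: 4 codons.
Gly: 4 codons.
Lys: 2 codons.
Ser: 6 codons.
4 × 4 × 2 × 6 = 192.

192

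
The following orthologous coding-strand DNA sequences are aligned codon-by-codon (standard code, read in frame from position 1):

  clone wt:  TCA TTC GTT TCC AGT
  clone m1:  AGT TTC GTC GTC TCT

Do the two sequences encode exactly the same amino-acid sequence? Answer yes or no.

no

Codon 1: TCA Ser / AGT Ser — synonymous.
Codon 2: TTC Phe / TTC Phe — identical.
Codon 3: GTT Val / GTC Val — synonymous.
Codon 4: TCC Ser / GTC Val — nonsynonymous.
Codon 5: AGT Ser / TCT Ser — synonymous.
Nonsynonymous differences: 1 → different protein.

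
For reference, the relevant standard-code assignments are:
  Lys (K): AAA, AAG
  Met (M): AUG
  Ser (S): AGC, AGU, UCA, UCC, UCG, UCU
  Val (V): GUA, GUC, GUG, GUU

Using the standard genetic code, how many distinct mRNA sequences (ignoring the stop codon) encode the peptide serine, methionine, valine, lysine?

48

Ser: 6 codons.
Met: 1 codon.
Val: 4 codons.
Lys: 2 codons.
6 × 1 × 4 × 2 = 48.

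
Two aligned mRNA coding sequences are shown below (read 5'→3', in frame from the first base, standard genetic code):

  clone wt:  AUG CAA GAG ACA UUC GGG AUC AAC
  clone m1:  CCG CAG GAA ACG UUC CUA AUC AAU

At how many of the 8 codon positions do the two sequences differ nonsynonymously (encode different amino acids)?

2

Codon 1: AUG Met / CCG Pro — nonsynonymous.
Codon 2: CAA Gln / CAG Gln — synonymous.
Codon 3: GAG Glu / GAA Glu — synonymous.
Codon 4: ACA Thr / ACG Thr — synonymous.
Codon 5: UUC Phe / UUC Phe — identical.
Codon 6: GGG Gly / CUA Leu — nonsynonymous.
Codon 7: AUC Ile / AUC Ile — identical.
Codon 8: AAC Asn / AAU Asn — synonymous.
Nonsynonymous differences: 2.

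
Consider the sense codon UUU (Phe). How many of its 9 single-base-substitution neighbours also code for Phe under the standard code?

1

Position 1: none → 0 synonymous.
Position 2: none → 0 synonymous.
Position 3: UUC → 1 synonymous.
Total: 0 + 0 + 1 = 1.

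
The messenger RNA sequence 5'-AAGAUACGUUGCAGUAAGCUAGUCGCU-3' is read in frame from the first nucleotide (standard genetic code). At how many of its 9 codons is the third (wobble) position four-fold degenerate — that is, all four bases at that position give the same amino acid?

Codon 1 AAG (Lys): third position 2-fold.
Codon 2 AUA (Ile): third position 3-fold.
Codon 3 CGU (Arg): third position 4-fold.
Codon 4 UGC (Cys): third position 2-fold.
Codon 5 AGU (Ser): third position 2-fold.
Codon 6 AAG (Lys): third position 2-fold.
Codon 7 CUA (Leu): third position 4-fold.
Codon 8 GUC (Val): third position 4-fold.
Codon 9 GCU (Ala): third position 4-fold.
Four-fold degenerate third positions: 4.

4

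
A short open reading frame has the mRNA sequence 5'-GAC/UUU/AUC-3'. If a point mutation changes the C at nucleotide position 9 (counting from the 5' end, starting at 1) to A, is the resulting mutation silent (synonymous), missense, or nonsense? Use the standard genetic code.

silent

Position 9 falls in codon 3: AUC → Ile.
After the substitution the codon is AUA → Ile.
Both encode Ile, so the change is synonymous.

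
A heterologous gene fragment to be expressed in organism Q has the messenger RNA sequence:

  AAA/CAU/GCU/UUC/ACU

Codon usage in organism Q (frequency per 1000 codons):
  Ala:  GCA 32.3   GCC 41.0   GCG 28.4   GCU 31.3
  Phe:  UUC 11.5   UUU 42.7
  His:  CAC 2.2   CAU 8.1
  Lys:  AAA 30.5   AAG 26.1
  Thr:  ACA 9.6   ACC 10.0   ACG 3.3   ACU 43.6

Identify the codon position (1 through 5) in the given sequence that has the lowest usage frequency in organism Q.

Codon 1 AAA (Lys): 30.5 per 1000.
Codon 2 CAU (His): 8.1 per 1000.
Codon 3 GCU (Ala): 31.3 per 1000.
Codon 4 UUC (Phe): 11.5 per 1000.
Codon 5 ACU (Thr): 43.6 per 1000.
Lowest frequency is 8.1 at codon 2.

2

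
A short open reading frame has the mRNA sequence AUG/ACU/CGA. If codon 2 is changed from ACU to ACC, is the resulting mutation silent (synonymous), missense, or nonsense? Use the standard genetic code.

Position 6 falls in codon 2: ACU → Thr.
After the substitution the codon is ACC → Thr.
Both encode Thr, so the change is synonymous.

silent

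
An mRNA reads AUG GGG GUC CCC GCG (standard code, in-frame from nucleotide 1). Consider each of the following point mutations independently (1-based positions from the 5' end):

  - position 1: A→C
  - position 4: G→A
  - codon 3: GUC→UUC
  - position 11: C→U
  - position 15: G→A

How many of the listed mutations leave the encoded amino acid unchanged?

1

Codon 1: AUG (Met) → CUG (Leu) — missense.
Codon 2: GGG (Gly) → AGG (Arg) — missense.
Codon 3: GUC (Val) → UUC (Phe) — missense.
Codon 4: CCC (Pro) → CUC (Leu) — missense.
Codon 5: GCG (Ala) → GCA (Ala) — synonymous.
Synonymous: 1 of 5.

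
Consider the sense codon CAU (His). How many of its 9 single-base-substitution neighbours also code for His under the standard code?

1

Position 1: none → 0 synonymous.
Position 2: none → 0 synonymous.
Position 3: CAC → 1 synonymous.
Total: 0 + 0 + 1 = 1.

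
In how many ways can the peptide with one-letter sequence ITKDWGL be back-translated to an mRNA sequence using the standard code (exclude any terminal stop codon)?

1152

Ile: 3 codons.
Thr: 4 codons.
Lys: 2 codons.
Asp: 2 codons.
Trp: 1 codon.
Gly: 4 codons.
Leu: 6 codons.
3 × 4 × 2 × 2 × 1 × 4 × 6 = 1152.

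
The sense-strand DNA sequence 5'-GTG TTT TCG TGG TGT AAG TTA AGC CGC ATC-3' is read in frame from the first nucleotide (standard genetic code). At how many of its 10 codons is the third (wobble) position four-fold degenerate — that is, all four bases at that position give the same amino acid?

3

Codon 1 GTG (Val): third position 4-fold.
Codon 2 TTT (Phe): third position 2-fold.
Codon 3 TCG (Ser): third position 4-fold.
Codon 4 TGG (Trp): third position 1-fold.
Codon 5 TGT (Cys): third position 2-fold.
Codon 6 AAG (Lys): third position 2-fold.
Codon 7 TTA (Leu): third position 2-fold.
Codon 8 AGC (Ser): third position 2-fold.
Codon 9 CGC (Arg): third position 4-fold.
Codon 10 ATC (Ile): third position 3-fold.
Four-fold degenerate third positions: 3.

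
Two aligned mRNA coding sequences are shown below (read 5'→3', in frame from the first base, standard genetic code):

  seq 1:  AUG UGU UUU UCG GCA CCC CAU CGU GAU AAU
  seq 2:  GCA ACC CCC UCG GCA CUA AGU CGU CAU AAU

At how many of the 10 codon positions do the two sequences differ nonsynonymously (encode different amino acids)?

6

Codon 1: AUG Met / GCA Ala — nonsynonymous.
Codon 2: UGU Cys / ACC Thr — nonsynonymous.
Codon 3: UUU Phe / CCC Pro — nonsynonymous.
Codon 4: UCG Ser / UCG Ser — identical.
Codon 5: GCA Ala / GCA Ala — identical.
Codon 6: CCC Pro / CUA Leu — nonsynonymous.
Codon 7: CAU His / AGU Ser — nonsynonymous.
Codon 8: CGU Arg / CGU Arg — identical.
Codon 9: GAU Asp / CAU His — nonsynonymous.
Codon 10: AAU Asn / AAU Asn — identical.
Nonsynonymous differences: 6.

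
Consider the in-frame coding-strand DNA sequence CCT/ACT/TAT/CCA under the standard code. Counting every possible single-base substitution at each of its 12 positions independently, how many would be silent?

Codon 1 (CCT, Pro): 3 synonymous substitutions.
Codon 2 (ACT, Thr): 3 synonymous substitutions.
Codon 3 (TAT, Tyr): 1 synonymous substitution.
Codon 4 (CCA, Pro): 3 synonymous substitutions.
Total: 3 + 3 + 1 + 3 = 10.

10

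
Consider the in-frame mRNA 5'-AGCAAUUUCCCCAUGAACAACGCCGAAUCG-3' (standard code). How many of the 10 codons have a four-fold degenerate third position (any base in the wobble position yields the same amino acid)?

Codon 1 AGC (Ser): third position 2-fold.
Codon 2 AAU (Asn): third position 2-fold.
Codon 3 UUC (Phe): third position 2-fold.
Codon 4 CCC (Pro): third position 4-fold.
Codon 5 AUG (Met): third position 1-fold.
Codon 6 AAC (Asn): third position 2-fold.
Codon 7 AAC (Asn): third position 2-fold.
Codon 8 GCC (Ala): third position 4-fold.
Codon 9 GAA (Glu): third position 2-fold.
Codon 10 UCG (Ser): third position 4-fold.
Four-fold degenerate third positions: 3.

3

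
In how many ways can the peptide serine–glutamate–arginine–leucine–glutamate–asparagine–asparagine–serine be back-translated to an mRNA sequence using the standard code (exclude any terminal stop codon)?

Ser: 6 codons.
Glu: 2 codons.
Arg: 6 codons.
Leu: 6 codons.
Glu: 2 codons.
Asn: 2 codons.
Asn: 2 codons.
Ser: 6 codons.
6 × 2 × 6 × 6 × 2 × 2 × 2 × 6 = 20736.

20736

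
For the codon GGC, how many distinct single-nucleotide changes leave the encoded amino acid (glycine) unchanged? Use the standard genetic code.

Position 1: none → 0 synonymous.
Position 2: none → 0 synonymous.
Position 3: GGT, GGA, GGG → 3 synonymous.
Total: 0 + 0 + 3 = 3.

3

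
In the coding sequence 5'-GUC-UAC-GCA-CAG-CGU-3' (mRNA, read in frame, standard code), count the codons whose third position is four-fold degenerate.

3

Codon 1 GUC (Val): third position 4-fold.
Codon 2 UAC (Tyr): third position 2-fold.
Codon 3 GCA (Ala): third position 4-fold.
Codon 4 CAG (Gln): third position 2-fold.
Codon 5 CGU (Arg): third position 4-fold.
Four-fold degenerate third positions: 3.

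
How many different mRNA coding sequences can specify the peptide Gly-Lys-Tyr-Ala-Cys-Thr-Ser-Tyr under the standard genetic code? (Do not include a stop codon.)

Gly: 4 codons.
Lys: 2 codons.
Tyr: 2 codons.
Ala: 4 codons.
Cys: 2 codons.
Thr: 4 codons.
Ser: 6 codons.
Tyr: 2 codons.
4 × 2 × 2 × 4 × 2 × 4 × 6 × 2 = 6144.

6144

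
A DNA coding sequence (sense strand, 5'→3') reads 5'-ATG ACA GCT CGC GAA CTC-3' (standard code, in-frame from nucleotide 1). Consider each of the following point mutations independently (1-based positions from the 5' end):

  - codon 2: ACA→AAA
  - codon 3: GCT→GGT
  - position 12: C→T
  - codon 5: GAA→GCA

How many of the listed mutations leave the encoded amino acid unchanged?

Codon 2: ACA (Thr) → AAA (Lys) — missense.
Codon 3: GCT (Ala) → GGT (Gly) — missense.
Codon 4: CGC (Arg) → CGT (Arg) — synonymous.
Codon 5: GAA (Glu) → GCA (Ala) — missense.
Synonymous: 1 of 4.

1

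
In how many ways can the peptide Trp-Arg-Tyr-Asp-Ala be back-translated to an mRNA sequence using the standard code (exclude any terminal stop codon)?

Trp: 1 codon.
Arg: 6 codons.
Tyr: 2 codons.
Asp: 2 codons.
Ala: 4 codons.
1 × 6 × 2 × 2 × 4 = 96.

96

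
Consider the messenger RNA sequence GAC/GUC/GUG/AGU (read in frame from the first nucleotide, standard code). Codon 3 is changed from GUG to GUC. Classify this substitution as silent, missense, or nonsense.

Position 9 falls in codon 3: GUG → Val.
After the substitution the codon is GUC → Val.
Both encode Val, so the change is synonymous.

silent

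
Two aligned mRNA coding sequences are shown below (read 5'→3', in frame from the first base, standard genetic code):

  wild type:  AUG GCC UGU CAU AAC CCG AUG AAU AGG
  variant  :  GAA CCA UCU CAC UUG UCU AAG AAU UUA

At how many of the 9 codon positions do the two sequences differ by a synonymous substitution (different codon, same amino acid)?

1

Codon 1: AUG Met / GAA Glu — nonsynonymous.
Codon 2: GCC Ala / CCA Pro — nonsynonymous.
Codon 3: UGU Cys / UCU Ser — nonsynonymous.
Codon 4: CAU His / CAC His — synonymous.
Codon 5: AAC Asn / UUG Leu — nonsynonymous.
Codon 6: CCG Pro / UCU Ser — nonsynonymous.
Codon 7: AUG Met / AAG Lys — nonsynonymous.
Codon 8: AAU Asn / AAU Asn — identical.
Codon 9: AGG Arg / UUA Leu — nonsynonymous.
Synonymous differences: 1.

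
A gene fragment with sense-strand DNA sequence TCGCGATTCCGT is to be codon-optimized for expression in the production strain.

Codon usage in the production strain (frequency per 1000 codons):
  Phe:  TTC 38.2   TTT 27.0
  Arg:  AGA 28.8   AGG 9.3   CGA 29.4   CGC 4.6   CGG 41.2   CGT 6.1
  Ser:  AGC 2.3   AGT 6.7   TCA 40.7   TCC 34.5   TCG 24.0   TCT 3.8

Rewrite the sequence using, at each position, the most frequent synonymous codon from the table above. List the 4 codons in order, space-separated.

TCA CGG TTC CGG

Codon 1 (Ser): best is TCA at 40.7.
Codon 2 (Arg): best is CGG at 41.2.
Codon 3 (Phe): best is TTC at 38.2.
Codon 4 (Arg): best is CGG at 41.2.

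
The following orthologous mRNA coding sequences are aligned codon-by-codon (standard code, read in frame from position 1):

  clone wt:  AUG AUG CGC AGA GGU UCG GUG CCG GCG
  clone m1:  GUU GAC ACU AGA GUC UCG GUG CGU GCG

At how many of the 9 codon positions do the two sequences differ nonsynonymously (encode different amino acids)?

5

Codon 1: AUG Met / GUU Val — nonsynonymous.
Codon 2: AUG Met / GAC Asp — nonsynonymous.
Codon 3: CGC Arg / ACU Thr — nonsynonymous.
Codon 4: AGA Arg / AGA Arg — identical.
Codon 5: GGU Gly / GUC Val — nonsynonymous.
Codon 6: UCG Ser / UCG Ser — identical.
Codon 7: GUG Val / GUG Val — identical.
Codon 8: CCG Pro / CGU Arg — nonsynonymous.
Codon 9: GCG Ala / GCG Ala — identical.
Nonsynonymous differences: 5.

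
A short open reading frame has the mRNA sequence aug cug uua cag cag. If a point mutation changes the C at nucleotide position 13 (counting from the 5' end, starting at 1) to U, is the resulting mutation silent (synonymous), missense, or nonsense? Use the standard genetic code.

nonsense

Position 13 falls in codon 5: CAG → Gln.
After the substitution the codon is UAG → Stop.
The new codon is a stop codon, so this is a nonsense mutation.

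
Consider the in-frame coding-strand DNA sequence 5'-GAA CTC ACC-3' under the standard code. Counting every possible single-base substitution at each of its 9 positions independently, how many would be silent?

7

Codon 1 (GAA, Glu): 1 synonymous substitution.
Codon 2 (CTC, Leu): 3 synonymous substitutions.
Codon 3 (ACC, Thr): 3 synonymous substitutions.
Total: 1 + 3 + 3 = 7.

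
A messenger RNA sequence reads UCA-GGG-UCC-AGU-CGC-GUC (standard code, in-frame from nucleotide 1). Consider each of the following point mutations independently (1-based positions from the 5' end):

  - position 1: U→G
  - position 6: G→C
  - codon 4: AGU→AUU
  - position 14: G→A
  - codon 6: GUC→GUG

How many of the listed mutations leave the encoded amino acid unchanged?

2

Codon 1: UCA (Ser) → GCA (Ala) — missense.
Codon 2: GGG (Gly) → GGC (Gly) — synonymous.
Codon 4: AGU (Ser) → AUU (Ile) — missense.
Codon 5: CGC (Arg) → CAC (His) — missense.
Codon 6: GUC (Val) → GUG (Val) — synonymous.
Synonymous: 2 of 5.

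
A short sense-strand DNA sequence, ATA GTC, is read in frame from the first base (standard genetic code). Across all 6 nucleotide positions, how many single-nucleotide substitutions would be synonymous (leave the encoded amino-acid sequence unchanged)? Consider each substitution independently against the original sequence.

Codon 1 (ATA, Ile): 2 synonymous substitutions.
Codon 2 (GTC, Val): 3 synonymous substitutions.
Total: 2 + 3 = 5.

5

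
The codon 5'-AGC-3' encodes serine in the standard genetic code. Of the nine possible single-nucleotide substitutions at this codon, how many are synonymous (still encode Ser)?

1

Position 1: none → 0 synonymous.
Position 2: none → 0 synonymous.
Position 3: AGU → 1 synonymous.
Total: 0 + 0 + 1 = 1.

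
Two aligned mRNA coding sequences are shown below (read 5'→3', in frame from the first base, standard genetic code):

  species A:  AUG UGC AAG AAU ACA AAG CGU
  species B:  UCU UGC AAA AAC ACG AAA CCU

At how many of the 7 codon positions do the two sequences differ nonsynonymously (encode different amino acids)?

Codon 1: AUG Met / UCU Ser — nonsynonymous.
Codon 2: UGC Cys / UGC Cys — identical.
Codon 3: AAG Lys / AAA Lys — synonymous.
Codon 4: AAU Asn / AAC Asn — synonymous.
Codon 5: ACA Thr / ACG Thr — synonymous.
Codon 6: AAG Lys / AAA Lys — synonymous.
Codon 7: CGU Arg / CCU Pro — nonsynonymous.
Nonsynonymous differences: 2.

2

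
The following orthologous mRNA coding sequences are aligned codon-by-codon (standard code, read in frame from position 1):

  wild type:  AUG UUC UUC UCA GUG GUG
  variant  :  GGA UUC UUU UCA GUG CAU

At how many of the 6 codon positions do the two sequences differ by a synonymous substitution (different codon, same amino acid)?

Codon 1: AUG Met / GGA Gly — nonsynonymous.
Codon 2: UUC Phe / UUC Phe — identical.
Codon 3: UUC Phe / UUU Phe — synonymous.
Codon 4: UCA Ser / UCA Ser — identical.
Codon 5: GUG Val / GUG Val — identical.
Codon 6: GUG Val / CAU His — nonsynonymous.
Synonymous differences: 1.

1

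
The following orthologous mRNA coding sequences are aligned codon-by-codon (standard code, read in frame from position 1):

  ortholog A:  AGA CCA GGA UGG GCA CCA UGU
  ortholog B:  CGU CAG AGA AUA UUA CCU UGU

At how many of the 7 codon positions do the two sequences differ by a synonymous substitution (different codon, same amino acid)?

Codon 1: AGA Arg / CGU Arg — synonymous.
Codon 2: CCA Pro / CAG Gln — nonsynonymous.
Codon 3: GGA Gly / AGA Arg — nonsynonymous.
Codon 4: UGG Trp / AUA Ile — nonsynonymous.
Codon 5: GCA Ala / UUA Leu — nonsynonymous.
Codon 6: CCA Pro / CCU Pro — synonymous.
Codon 7: UGU Cys / UGU Cys — identical.
Synonymous differences: 2.

2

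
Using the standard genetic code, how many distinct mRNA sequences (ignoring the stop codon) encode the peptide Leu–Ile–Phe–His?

Leu: 6 codons.
Ile: 3 codons.
Phe: 2 codons.
His: 2 codons.
6 × 3 × 2 × 2 = 72.

72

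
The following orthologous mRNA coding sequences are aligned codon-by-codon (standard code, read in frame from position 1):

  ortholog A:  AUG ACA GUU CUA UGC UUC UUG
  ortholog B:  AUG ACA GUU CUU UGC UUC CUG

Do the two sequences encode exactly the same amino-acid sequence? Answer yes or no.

Codon 1: AUG Met / AUG Met — identical.
Codon 2: ACA Thr / ACA Thr — identical.
Codon 3: GUU Val / GUU Val — identical.
Codon 4: CUA Leu / CUU Leu — synonymous.
Codon 5: UGC Cys / UGC Cys — identical.
Codon 6: UUC Phe / UUC Phe — identical.
Codon 7: UUG Leu / CUG Leu — synonymous.
Nonsynonymous differences: 0 → same protein.

yes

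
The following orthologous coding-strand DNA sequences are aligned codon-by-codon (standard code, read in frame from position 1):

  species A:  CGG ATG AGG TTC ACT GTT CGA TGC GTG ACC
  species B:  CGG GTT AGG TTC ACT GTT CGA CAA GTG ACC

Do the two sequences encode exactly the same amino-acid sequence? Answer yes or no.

no

Codon 1: CGG Arg / CGG Arg — identical.
Codon 2: ATG Met / GTT Val — nonsynonymous.
Codon 3: AGG Arg / AGG Arg — identical.
Codon 4: TTC Phe / TTC Phe — identical.
Codon 5: ACT Thr / ACT Thr — identical.
Codon 6: GTT Val / GTT Val — identical.
Codon 7: CGA Arg / CGA Arg — identical.
Codon 8: TGC Cys / CAA Gln — nonsynonymous.
Codon 9: GTG Val / GTG Val — identical.
Codon 10: ACC Thr / ACC Thr — identical.
Nonsynonymous differences: 2 → different protein.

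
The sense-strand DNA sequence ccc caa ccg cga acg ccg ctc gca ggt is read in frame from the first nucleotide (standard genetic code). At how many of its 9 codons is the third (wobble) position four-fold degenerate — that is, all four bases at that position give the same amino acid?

8

Codon 1 CCC (Pro): third position 4-fold.
Codon 2 CAA (Gln): third position 2-fold.
Codon 3 CCG (Pro): third position 4-fold.
Codon 4 CGA (Arg): third position 4-fold.
Codon 5 ACG (Thr): third position 4-fold.
Codon 6 CCG (Pro): third position 4-fold.
Codon 7 CTC (Leu): third position 4-fold.
Codon 8 GCA (Ala): third position 4-fold.
Codon 9 GGT (Gly): third position 4-fold.
Four-fold degenerate third positions: 8.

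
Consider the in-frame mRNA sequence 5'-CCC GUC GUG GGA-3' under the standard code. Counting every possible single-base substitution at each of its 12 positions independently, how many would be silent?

12

Codon 1 (CCC, Pro): 3 synonymous substitutions.
Codon 2 (GUC, Val): 3 synonymous substitutions.
Codon 3 (GUG, Val): 3 synonymous substitutions.
Codon 4 (GGA, Gly): 3 synonymous substitutions.
Total: 3 + 3 + 3 + 3 = 12.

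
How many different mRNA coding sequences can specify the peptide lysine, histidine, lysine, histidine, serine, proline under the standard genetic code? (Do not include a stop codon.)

Lys: 2 codons.
His: 2 codons.
Lys: 2 codons.
His: 2 codons.
Ser: 6 codons.
Pro: 4 codons.
2 × 2 × 2 × 2 × 6 × 4 = 384.

384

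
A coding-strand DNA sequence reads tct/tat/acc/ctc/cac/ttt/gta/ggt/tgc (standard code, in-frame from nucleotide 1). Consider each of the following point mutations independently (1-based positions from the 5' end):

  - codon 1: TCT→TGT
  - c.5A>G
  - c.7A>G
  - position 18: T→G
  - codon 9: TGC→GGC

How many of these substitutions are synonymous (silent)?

Codon 1: TCT (Ser) → TGT (Cys) — missense.
Codon 2: TAT (Tyr) → TGT (Cys) — missense.
Codon 3: ACC (Thr) → GCC (Ala) — missense.
Codon 6: TTT (Phe) → TTG (Leu) — missense.
Codon 9: TGC (Cys) → GGC (Gly) — missense.
Synonymous: 0 of 5.

0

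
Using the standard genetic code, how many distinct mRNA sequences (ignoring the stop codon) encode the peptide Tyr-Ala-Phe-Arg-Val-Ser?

Tyr: 2 codons.
Ala: 4 codons.
Phe: 2 codons.
Arg: 6 codons.
Val: 4 codons.
Ser: 6 codons.
2 × 4 × 2 × 6 × 4 × 6 = 2304.

2304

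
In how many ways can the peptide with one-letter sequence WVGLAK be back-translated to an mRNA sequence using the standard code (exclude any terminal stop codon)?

Trp: 1 codon.
Val: 4 codons.
Gly: 4 codons.
Leu: 6 codons.
Ala: 4 codons.
Lys: 2 codons.
1 × 4 × 4 × 6 × 4 × 2 = 768.

768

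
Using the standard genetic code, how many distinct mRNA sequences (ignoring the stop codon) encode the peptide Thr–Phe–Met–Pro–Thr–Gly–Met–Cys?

1024

Thr: 4 codons.
Phe: 2 codons.
Met: 1 codon.
Pro: 4 codons.
Thr: 4 codons.
Gly: 4 codons.
Met: 1 codon.
Cys: 2 codons.
4 × 2 × 1 × 4 × 4 × 4 × 1 × 2 = 1024.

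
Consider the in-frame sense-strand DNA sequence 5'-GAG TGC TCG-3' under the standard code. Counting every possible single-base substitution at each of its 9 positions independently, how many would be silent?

Codon 1 (GAG, Glu): 1 synonymous substitution.
Codon 2 (TGC, Cys): 1 synonymous substitution.
Codon 3 (TCG, Ser): 3 synonymous substitutions.
Total: 1 + 1 + 3 = 5.

5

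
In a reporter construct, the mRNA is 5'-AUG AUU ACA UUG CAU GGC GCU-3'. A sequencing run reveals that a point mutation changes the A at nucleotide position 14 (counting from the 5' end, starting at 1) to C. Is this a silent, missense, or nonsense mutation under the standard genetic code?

Position 14 falls in codon 5: CAU → His.
After the substitution the codon is CCU → Pro.
His ≠ Pro, so this is a missense mutation.

missense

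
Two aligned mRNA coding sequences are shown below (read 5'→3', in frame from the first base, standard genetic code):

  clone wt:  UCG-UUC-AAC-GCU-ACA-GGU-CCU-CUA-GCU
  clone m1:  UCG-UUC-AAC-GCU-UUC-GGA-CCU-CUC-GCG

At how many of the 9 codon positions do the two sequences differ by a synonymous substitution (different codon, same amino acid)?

Codon 1: UCG Ser / UCG Ser — identical.
Codon 2: UUC Phe / UUC Phe — identical.
Codon 3: AAC Asn / AAC Asn — identical.
Codon 4: GCU Ala / GCU Ala — identical.
Codon 5: ACA Thr / UUC Phe — nonsynonymous.
Codon 6: GGU Gly / GGA Gly — synonymous.
Codon 7: CCU Pro / CCU Pro — identical.
Codon 8: CUA Leu / CUC Leu — synonymous.
Codon 9: GCU Ala / GCG Ala — synonymous.
Synonymous differences: 3.

3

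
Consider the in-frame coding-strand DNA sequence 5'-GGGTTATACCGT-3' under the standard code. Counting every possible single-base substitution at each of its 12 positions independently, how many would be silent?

Codon 1 (GGG, Gly): 3 synonymous substitutions.
Codon 2 (TTA, Leu): 2 synonymous substitutions.
Codon 3 (TAC, Tyr): 1 synonymous substitution.
Codon 4 (CGT, Arg): 3 synonymous substitutions.
Total: 3 + 2 + 1 + 3 = 9.

9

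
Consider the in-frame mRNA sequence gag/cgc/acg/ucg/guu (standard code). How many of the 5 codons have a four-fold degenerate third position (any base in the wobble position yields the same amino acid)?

Codon 1 GAG (Glu): third position 2-fold.
Codon 2 CGC (Arg): third position 4-fold.
Codon 3 ACG (Thr): third position 4-fold.
Codon 4 UCG (Ser): third position 4-fold.
Codon 5 GUU (Val): third position 4-fold.
Four-fold degenerate third positions: 4.

4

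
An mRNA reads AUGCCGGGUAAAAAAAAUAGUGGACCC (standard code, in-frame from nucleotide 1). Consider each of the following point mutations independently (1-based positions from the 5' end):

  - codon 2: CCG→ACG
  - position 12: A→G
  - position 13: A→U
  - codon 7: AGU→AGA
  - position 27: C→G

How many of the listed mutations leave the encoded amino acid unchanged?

Codon 2: CCG (Pro) → ACG (Thr) — missense.
Codon 4: AAA (Lys) → AAG (Lys) — synonymous.
Codon 5: AAA (Lys) → UAA (Stop) — nonsense.
Codon 7: AGU (Ser) → AGA (Arg) — missense.
Codon 9: CCC (Pro) → CCG (Pro) — synonymous.
Synonymous: 2 of 5.

2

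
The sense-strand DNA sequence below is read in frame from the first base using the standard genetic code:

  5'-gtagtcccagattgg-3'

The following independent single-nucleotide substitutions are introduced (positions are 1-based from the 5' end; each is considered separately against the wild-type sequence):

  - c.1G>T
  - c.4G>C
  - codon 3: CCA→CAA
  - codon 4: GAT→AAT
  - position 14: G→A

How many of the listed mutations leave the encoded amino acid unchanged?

Codon 1: GTA (Val) → TTA (Leu) — missense.
Codon 2: GTC (Val) → CTC (Leu) — missense.
Codon 3: CCA (Pro) → CAA (Gln) — missense.
Codon 4: GAT (Asp) → AAT (Asn) — missense.
Codon 5: TGG (Trp) → TAG (Stop) — nonsense.
Synonymous: 0 of 5.

0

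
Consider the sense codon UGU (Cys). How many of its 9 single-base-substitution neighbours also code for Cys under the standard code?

Position 1: none → 0 synonymous.
Position 2: none → 0 synonymous.
Position 3: UGC → 1 synonymous.
Total: 0 + 0 + 1 = 1.

1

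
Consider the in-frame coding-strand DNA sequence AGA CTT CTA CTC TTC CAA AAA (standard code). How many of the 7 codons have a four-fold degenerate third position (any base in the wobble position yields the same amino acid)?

3

Codon 1 AGA (Arg): third position 2-fold.
Codon 2 CTT (Leu): third position 4-fold.
Codon 3 CTA (Leu): third position 4-fold.
Codon 4 CTC (Leu): third position 4-fold.
Codon 5 TTC (Phe): third position 2-fold.
Codon 6 CAA (Gln): third position 2-fold.
Codon 7 AAA (Lys): third position 2-fold.
Four-fold degenerate third positions: 3.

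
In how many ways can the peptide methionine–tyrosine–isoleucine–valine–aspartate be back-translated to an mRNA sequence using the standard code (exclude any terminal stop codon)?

Met: 1 codon.
Tyr: 2 codons.
Ile: 3 codons.
Val: 4 codons.
Asp: 2 codons.
1 × 2 × 3 × 4 × 2 = 48.

48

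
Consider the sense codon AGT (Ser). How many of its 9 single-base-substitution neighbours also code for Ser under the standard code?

Position 1: none → 0 synonymous.
Position 2: none → 0 synonymous.
Position 3: AGC → 1 synonymous.
Total: 0 + 0 + 1 = 1.

1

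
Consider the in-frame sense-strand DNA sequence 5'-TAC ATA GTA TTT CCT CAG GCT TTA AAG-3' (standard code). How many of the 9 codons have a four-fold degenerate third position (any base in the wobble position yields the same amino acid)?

3

Codon 1 TAC (Tyr): third position 2-fold.
Codon 2 ATA (Ile): third position 3-fold.
Codon 3 GTA (Val): third position 4-fold.
Codon 4 TTT (Phe): third position 2-fold.
Codon 5 CCT (Pro): third position 4-fold.
Codon 6 CAG (Gln): third position 2-fold.
Codon 7 GCT (Ala): third position 4-fold.
Codon 8 TTA (Leu): third position 2-fold.
Codon 9 AAG (Lys): third position 2-fold.
Four-fold degenerate third positions: 3.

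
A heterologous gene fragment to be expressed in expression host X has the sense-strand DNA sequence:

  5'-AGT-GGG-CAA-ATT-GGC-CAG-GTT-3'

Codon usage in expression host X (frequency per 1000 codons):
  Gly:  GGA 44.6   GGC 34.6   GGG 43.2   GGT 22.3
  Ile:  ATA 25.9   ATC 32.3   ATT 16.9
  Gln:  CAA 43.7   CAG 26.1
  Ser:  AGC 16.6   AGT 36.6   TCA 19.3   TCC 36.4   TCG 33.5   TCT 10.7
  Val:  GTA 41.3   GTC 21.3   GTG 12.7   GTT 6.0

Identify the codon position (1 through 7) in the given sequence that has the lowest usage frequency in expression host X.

7

Codon 1 AGT (Ser): 36.6 per 1000.
Codon 2 GGG (Gly): 43.2 per 1000.
Codon 3 CAA (Gln): 43.7 per 1000.
Codon 4 ATT (Ile): 16.9 per 1000.
Codon 5 GGC (Gly): 34.6 per 1000.
Codon 6 CAG (Gln): 26.1 per 1000.
Codon 7 GTT (Val): 6.0 per 1000.
Lowest frequency is 6.0 at codon 7.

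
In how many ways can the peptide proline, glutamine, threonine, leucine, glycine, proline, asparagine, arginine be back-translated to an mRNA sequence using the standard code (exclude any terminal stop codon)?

Pro: 4 codons.
Gln: 2 codons.
Thr: 4 codons.
Leu: 6 codons.
Gly: 4 codons.
Pro: 4 codons.
Asn: 2 codons.
Arg: 6 codons.
4 × 2 × 4 × 6 × 4 × 4 × 2 × 6 = 36864.

36864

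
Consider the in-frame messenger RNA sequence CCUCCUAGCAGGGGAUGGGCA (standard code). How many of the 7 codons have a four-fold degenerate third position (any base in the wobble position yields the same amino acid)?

Codon 1 CCU (Pro): third position 4-fold.
Codon 2 CCU (Pro): third position 4-fold.
Codon 3 AGC (Ser): third position 2-fold.
Codon 4 AGG (Arg): third position 2-fold.
Codon 5 GGA (Gly): third position 4-fold.
Codon 6 UGG (Trp): third position 1-fold.
Codon 7 GCA (Ala): third position 4-fold.
Four-fold degenerate third positions: 4.

4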